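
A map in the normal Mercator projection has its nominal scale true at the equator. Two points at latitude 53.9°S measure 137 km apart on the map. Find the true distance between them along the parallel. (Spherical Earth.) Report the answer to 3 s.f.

80.7 km

Mercator is conformal, so the point scale is isotropic: h = k = sec φ = 1/cos φ.
Along the parallel at 53.9°, map distances are exaggerated by k = sec 53.9° = 1.697.
True distance = 137 / 1.697 = 137 × cos 53.9° ≈ 80.7 km.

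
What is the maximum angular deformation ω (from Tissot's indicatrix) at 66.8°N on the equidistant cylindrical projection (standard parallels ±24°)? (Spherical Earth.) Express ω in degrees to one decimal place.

With standard parallel φ₀ = 24°, the equirectangular projection gives x = Rλ cos φ₀, y = Rφ, so h = 1 and k = cos 24° / cos φ.
At 66.8°: h = 1.000, k = 2.319; principal scales a = 2.319, b = 1.000.
sin(ω/2) = (a − b)/(a + b) = 1.319/3.319 = 0.3974, so ω = 2 arcsin(0.3974) ≈ 46.8°.

46.8°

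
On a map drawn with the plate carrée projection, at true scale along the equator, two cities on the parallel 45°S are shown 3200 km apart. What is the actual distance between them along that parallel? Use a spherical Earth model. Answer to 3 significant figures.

2260 km

For the equirectangular projection with φ₀ = 0 (plate carrée), h = 1 along meridians and k = sec φ along parallels.
Along the parallel at 45°, map distances are exaggerated by k = sec 45° = 1.414.
True distance = 3200 / 1.414 = 3200 × cos 45° ≈ 2260 km.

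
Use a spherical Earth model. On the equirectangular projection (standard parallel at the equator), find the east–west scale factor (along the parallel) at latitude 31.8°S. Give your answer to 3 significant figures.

1.18

In the plate carrée (x = Rλ, y = Rφ), meridians are true-scale (h = 1) and parallels are stretched by k = sec φ.
k = 1/cos 31.8° = 1/0.8499 = 1.177.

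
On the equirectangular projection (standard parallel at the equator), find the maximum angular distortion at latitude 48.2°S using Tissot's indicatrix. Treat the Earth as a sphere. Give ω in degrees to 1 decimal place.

23.1°

Plate carrée maps x = Rλ, y = Rφ. The meridian scale is h = 1 and the parallel scale is k = 1/cos φ = sec φ.
At 48.2°: h = 1.000, k = 1.500; principal scales a = 1.500, b = 1.000.
sin(ω/2) = (a − b)/(a + b) = 0.5003/2.500 = 0.2001, so ω = 2 arcsin(0.2001) ≈ 23.1°.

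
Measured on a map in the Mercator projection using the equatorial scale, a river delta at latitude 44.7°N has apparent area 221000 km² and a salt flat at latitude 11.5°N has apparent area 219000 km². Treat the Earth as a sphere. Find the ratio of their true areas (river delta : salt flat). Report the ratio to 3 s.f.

0.531

Mercator's areal exaggeration is sec²φ; hence true area = (apparent area) · cos²φ.
True area of river delta: 221000 × cos²(44.7°) = 221000 × 0.5052 = 111700 km².
True area of salt flat: 219000 × cos²(11.5°) = 219000 × 0.9603 = 210300 km².
Ratio = 111700 / 210300 ≈ 0.531.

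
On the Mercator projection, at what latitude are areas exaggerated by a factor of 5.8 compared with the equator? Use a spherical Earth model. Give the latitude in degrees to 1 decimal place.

65.5°

Mercator areal scale is sec²φ.
sec²φ = 5.8  ⇒  cos²φ = 0.1724  ⇒  cos φ = 0.4152.
φ = arccos(0.4152) ≈ 65.5°.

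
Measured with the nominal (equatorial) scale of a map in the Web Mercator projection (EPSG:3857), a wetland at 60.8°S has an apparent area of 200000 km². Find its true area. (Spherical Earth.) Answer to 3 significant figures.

47600 km²

The Mercator projection is conformal; its linear scale factor is the same in every direction and equals sec φ = 1/cos φ.
Areal scale = k² = sec²φ = 1/cos²(60.8°) = 1/0.4879² = 4.202.
True area = apparent / (areal scale) = 200000 / 4.202 ≈ 47600 km².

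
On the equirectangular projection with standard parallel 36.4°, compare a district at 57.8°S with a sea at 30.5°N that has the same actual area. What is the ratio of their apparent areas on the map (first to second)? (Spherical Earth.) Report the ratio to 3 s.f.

1.62

With standard parallel φ₀ = 36.4°, the equirectangular projection gives x = Rλ cos φ₀, y = Rφ, so h = 1 and k = cos 36.4° / cos φ.
Areal scale at 57.8°: h·k = 1.000 × 1.510 = 1.510.
Areal scale at 30.5°: h·k = 1.000 × 0.9342 = 0.9342.
Ratio = 1.510/0.9342 ≈ 1.62.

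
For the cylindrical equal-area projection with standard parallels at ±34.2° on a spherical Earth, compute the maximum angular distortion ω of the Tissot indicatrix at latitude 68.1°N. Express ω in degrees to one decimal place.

For cylindrical equal-area with standard parallel φ₀, h = cos φ / cos φ₀ and k = cos φ₀ / cos φ, so h·k = 1.
At 68.1°: h = 0.4510, k = 2.217; principal scales a = 2.217, b = 0.4510.
sin(ω/2) = (a − b)/(a + b) = 1.766/2.668 = 0.6620, so ω = 2 arcsin(0.6620) ≈ 82.9°.

82.9°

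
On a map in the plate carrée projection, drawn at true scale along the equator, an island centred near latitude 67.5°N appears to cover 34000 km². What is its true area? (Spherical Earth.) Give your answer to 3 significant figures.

13000 km²

In the plate carrée (x = Rλ, y = Rφ), meridians are true-scale (h = 1) and parallels are stretched by k = sec φ.
Areal scale = h·k = 1 × sec φ; at 67.5°, h = 1.000, k = 2.613, so h·k = 2.613.
True area = apparent / (areal scale) = 34000 / 2.613 ≈ 13000 km².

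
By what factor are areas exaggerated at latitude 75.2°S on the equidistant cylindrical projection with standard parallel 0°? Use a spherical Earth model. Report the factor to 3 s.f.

3.91

For the equirectangular projection with φ₀ = 0 (plate carrée), h = 1 along meridians and k = sec φ along parallels.
Areal scale = h·k = 1 × sec φ; at 75.2°, h = 1.000, k = 3.915, so h·k = 3.915.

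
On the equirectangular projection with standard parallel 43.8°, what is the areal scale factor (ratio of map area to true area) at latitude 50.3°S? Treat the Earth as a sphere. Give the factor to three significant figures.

With standard parallel φ₀ = 43.8°, the equirectangular projection gives x = Rλ cos φ₀, y = Rφ, so h = 1 and k = cos 43.8° / cos φ.
Areal scale = h·k = 1 × cos φ₀ / cos φ; at 50.3°, h = 1.000, k = 1.130, so h·k = 1.130.

1.13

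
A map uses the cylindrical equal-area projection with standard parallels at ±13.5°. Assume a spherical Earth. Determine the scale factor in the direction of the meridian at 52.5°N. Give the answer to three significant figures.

Cylindrical equal-area (φ₀ = 13.5°): h = cos φ / cos 13.5° along meridians, k = cos 13.5° / cos φ along parallels; h·k = 1.
h = cos 52.5° / cos 13.5° = 0.6088/0.9724 = 0.6261.

0.626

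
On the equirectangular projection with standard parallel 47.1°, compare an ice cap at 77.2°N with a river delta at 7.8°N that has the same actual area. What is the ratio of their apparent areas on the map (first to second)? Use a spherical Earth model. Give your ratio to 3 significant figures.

In the equirectangular projection with standard parallel φ₀ = 47.1° (x = Rλ cos φ₀, y = Rφ), meridians are true-scale (h = 1) and the parallel scale is k = cos φ₀ / cos φ.
Areal scale at 77.2°: h·k = 1.000 × 3.073 = 3.073.
Areal scale at 7.8°: h·k = 1.000 × 0.6871 = 0.6871.
Ratio = 3.073/0.6871 ≈ 4.47.

4.47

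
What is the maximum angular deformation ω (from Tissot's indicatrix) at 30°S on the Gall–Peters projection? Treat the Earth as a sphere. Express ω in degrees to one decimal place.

23.1°

Gall–Peters is a cylindrical equal-area projection with standard parallels at ±45°. For cylindrical equal-area with standard parallel φ₀, h = cos φ / cos φ₀ and k = cos φ₀ / cos φ, so h·k = 1.
At 30°: h = 1.225, k = 0.8165; principal scales a = 1.225, b = 0.8165.
sin(ω/2) = (a − b)/(a + b) = 0.4082/2.041 = 0.2000, so ω = 2 arcsin(0.2000) ≈ 23.1°.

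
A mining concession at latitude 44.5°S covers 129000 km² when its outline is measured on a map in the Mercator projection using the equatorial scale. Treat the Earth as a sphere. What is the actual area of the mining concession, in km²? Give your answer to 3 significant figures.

Mercator is conformal, so the point scale is isotropic: h = k = sec φ = 1/cos φ.
Areal scale = k² = sec²φ = 1/cos²(44.5°) = 1/0.7133² = 1.966.
True area = apparent / (areal scale) = 129000 / 1.966 ≈ 65600 km².

65600 km²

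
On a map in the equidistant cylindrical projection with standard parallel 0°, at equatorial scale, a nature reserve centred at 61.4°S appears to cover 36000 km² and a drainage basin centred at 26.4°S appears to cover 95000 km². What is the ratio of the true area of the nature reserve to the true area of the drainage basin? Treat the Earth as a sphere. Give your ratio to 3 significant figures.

On the plate carrée, areal scale = h·k = 1 × sec φ, so true area = apparent × cos φ.
True area of nature reserve: 36000 × cos(61.4°) = 36000 × 0.4787 = 17230 km².
True area of drainage basin: 95000 × cos(26.4°) = 95000 × 0.8957 = 85090 km².
Ratio = 17230 / 85090 ≈ 0.203.

0.203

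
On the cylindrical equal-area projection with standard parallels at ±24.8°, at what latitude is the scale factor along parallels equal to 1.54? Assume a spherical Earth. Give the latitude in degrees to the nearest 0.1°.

Cylindrical equal-area (φ₀ = 24.8°): h = cos φ / cos 24.8° along meridians, k = cos 24.8° / cos φ along parallels; h·k = 1.
k = cos φ₀ / cos φ = 1.54  ⇒  cos φ = cos 24.8° / 1.54 = 0.5895.
φ = arccos(0.5895) ≈ 53.9°.

53.9°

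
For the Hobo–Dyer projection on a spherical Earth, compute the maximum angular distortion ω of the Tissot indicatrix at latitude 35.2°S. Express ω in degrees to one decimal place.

3.4°

The Hobo–Dyer projection is cylindrical equal-area with φ₀ = 37.5°. For cylindrical equal-area with standard parallel φ₀, h = cos φ / cos φ₀ and k = cos φ₀ / cos φ, so h·k = 1.
At 35.2°: h = 1.030, k = 0.9709; principal scales a = 1.030, b = 0.9709.
sin(ω/2) = (a − b)/(a + b) = 0.05910/2.001 = 0.02954, so ω = 2 arcsin(0.02954) ≈ 3.4°.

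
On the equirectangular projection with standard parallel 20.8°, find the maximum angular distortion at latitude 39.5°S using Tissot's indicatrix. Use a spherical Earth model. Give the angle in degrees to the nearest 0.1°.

11.0°

With standard parallel φ₀ = 20.8°, the equirectangular projection gives x = Rλ cos φ₀, y = Rφ, so h = 1 and k = cos 20.8° / cos φ.
At 39.5°: h = 1.000, k = 1.212; principal scales a = 1.212, b = 1.000.
sin(ω/2) = (a − b)/(a + b) = 0.2115/2.212 = 0.09564, so ω = 2 arcsin(0.09564) ≈ 11.0°.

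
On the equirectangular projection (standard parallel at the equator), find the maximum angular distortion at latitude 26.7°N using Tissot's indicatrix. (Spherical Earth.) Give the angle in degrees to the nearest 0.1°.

6.5°

For the equirectangular projection with φ₀ = 0 (plate carrée), h = 1 along meridians and k = sec φ along parallels.
At 26.7°: h = 1.000, k = 1.119; principal scales a = 1.119, b = 1.000.
sin(ω/2) = (a − b)/(a + b) = 0.1194/2.119 = 0.05632, so ω = 2 arcsin(0.05632) ≈ 6.5°.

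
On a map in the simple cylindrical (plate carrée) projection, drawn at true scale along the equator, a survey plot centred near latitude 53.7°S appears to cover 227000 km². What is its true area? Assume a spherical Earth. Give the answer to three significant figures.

134000 km²

In the plate carrée (x = Rλ, y = Rφ), meridians are true-scale (h = 1) and parallels are stretched by k = sec φ.
Areal scale = h·k = 1 × sec φ; at 53.7°, h = 1.000, k = 1.689, so h·k = 1.689.
True area = apparent / (areal scale) = 227000 / 1.689 ≈ 134000 km².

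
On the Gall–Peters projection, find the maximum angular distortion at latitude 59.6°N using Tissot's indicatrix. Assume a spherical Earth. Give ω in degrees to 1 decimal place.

The Gall–Peters projection is cylindrical equal-area with φ₀ = 45°. For cylindrical equal-area with standard parallel φ₀, h = cos φ / cos φ₀ and k = cos φ₀ / cos φ, so h·k = 1.
At 59.6°: h = 0.7156, k = 1.397; principal scales a = 1.397, b = 0.7156.
sin(ω/2) = (a − b)/(a + b) = 0.6817/2.113 = 0.3226, so ω = 2 arcsin(0.3226) ≈ 37.6°.

37.6°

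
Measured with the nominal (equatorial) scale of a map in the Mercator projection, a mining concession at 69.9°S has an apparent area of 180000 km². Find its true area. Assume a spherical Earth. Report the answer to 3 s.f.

21300 km²

For Mercator, h = k = sec φ (a conformal cylindrical projection has a single point scale, 1/cos φ).
Areal scale = k² = sec²φ = 1/cos²(69.9°) = 1/0.3437² = 8.467.
True area = apparent / (areal scale) = 180000 / 8.467 ≈ 21300 km².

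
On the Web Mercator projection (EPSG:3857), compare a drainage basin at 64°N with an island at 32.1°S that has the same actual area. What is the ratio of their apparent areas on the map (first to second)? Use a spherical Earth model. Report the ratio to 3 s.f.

Mercator areal scale is sec²φ.
At 64°: sec²(64°) = 1/0.4384² = 5.204.
At 32.1°: sec²(32.1°) = 1/0.8471² = 1.394.
Ratio = 5.204/1.394 = cos²(32.1°)/cos²(64°) ≈ 3.73.

3.73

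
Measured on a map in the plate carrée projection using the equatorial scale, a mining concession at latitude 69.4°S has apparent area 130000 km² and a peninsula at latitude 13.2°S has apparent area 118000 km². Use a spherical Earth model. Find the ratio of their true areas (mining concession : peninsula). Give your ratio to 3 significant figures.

On the plate carrée, areal scale = h·k = 1 × sec φ, so true area = apparent × cos φ.
True area of mining concession: 130000 × cos(69.4°) = 130000 × 0.3518 = 45740 km².
True area of peninsula: 118000 × cos(13.2°) = 118000 × 0.9736 = 114900 km².
Ratio = 45740 / 114900 ≈ 0.398.

0.398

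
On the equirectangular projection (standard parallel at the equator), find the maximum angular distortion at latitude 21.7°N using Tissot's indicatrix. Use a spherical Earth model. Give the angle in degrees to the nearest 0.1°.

4.2°

For the equirectangular projection with φ₀ = 0 (plate carrée), h = 1 along meridians and k = sec φ along parallels.
At 21.7°: h = 1.000, k = 1.076; principal scales a = 1.076, b = 1.000.
sin(ω/2) = (a − b)/(a + b) = 0.07627/2.076 = 0.03674, so ω = 2 arcsin(0.03674) ≈ 4.2°.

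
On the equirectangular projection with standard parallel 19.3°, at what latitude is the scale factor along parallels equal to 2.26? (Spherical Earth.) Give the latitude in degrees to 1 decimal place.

65.3°

In the equirectangular projection with standard parallel φ₀ = 19.3° (x = Rλ cos φ₀, y = Rφ), meridians are true-scale (h = 1) and the parallel scale is k = cos φ₀ / cos φ.
k = cos φ₀ / cos φ = 2.26  ⇒  cos φ = cos 19.3° / 2.26 = 0.4176.
φ = arccos(0.4176) ≈ 65.3°.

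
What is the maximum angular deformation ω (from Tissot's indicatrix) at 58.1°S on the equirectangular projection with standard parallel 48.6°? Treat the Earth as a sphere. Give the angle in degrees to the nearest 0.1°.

With standard parallel φ₀ = 48.6°, the equirectangular projection gives x = Rλ cos φ₀, y = Rφ, so h = 1 and k = cos 48.6° / cos φ.
At 58.1°: h = 1.000, k = 1.251; principal scales a = 1.251, b = 1.000.
sin(ω/2) = (a − b)/(a + b) = 0.2514/2.251 = 0.1117, so ω = 2 arcsin(0.1117) ≈ 12.8°.

12.8°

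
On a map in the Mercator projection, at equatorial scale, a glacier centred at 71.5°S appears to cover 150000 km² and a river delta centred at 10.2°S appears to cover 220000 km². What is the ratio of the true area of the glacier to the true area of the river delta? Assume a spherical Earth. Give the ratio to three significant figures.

0.0709

Since Mercator area scale is 1/cos²φ, the true area equals the apparent area multiplied by cos²φ.
True area of glacier: 150000 × cos²(71.5°) = 150000 × 0.1007 = 15100 km².
True area of river delta: 220000 × cos²(10.2°) = 220000 × 0.9686 = 213100 km².
Ratio = 15100 / 213100 ≈ 0.0709.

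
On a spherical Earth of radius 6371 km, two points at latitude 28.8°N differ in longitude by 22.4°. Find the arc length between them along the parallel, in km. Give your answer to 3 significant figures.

Arc length along a parallel = R cos φ · Δλ (with Δλ in radians).
= 6371 × cos 28.8° × (22.4° × π/180) = 6371 × 0.8763 × 0.3910 ≈ 2180 km.

2180 km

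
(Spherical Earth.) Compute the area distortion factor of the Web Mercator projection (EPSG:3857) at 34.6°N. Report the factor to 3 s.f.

1.48

Mercator is conformal, so the point scale is isotropic: h = k = sec φ = 1/cos φ.
Areal scale = k² = sec²φ = 1/cos²(34.6°) = 1/0.8231² = 1.476.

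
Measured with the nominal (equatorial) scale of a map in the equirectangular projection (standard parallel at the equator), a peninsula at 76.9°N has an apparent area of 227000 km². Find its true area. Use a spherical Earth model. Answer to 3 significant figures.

In the plate carrée (x = Rλ, y = Rφ), meridians are true-scale (h = 1) and parallels are stretched by k = sec φ.
Areal scale = h·k = 1 × sec φ; at 76.9°, h = 1.000, k = 4.412, so h·k = 4.412.
True area = apparent / (areal scale) = 227000 / 4.412 ≈ 51400 km².

51400 km²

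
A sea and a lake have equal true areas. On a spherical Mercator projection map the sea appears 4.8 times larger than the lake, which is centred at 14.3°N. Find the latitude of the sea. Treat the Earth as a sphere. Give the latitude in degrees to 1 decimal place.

On Mercator, (apparent₁)/(apparent₂) = sec²φ₁ / sec²φ₂ when true areas are equal.
cos²φ₂ / cos²φ₁ = 4.8  ⇒  cos φ₁ = cos 14.3° / √4.8 = 0.9690/2.191 = 0.4423.
φ₁ = arccos(0.4423) ≈ 63.7°.

63.7°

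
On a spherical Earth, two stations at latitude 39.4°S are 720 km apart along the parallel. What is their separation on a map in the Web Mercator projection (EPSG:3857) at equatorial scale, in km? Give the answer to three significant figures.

Mercator is conformal, so the point scale is isotropic: h = k = sec φ = 1/cos φ.
Along the parallel, k = sec 39.4° = 1/0.7727 = 1.294.
Map distance = 720 × 1.294 ≈ 932 km.

932 km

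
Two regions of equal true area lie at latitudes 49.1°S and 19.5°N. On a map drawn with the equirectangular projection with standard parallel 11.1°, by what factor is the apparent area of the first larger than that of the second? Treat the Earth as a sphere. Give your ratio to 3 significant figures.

1.44

In the equirectangular projection with standard parallel φ₀ = 11.1° (x = Rλ cos φ₀, y = Rφ), meridians are true-scale (h = 1) and the parallel scale is k = cos φ₀ / cos φ.
Areal scale at 49.1°: h·k = 1.000 × 1.499 = 1.499.
Areal scale at 19.5°: h·k = 1.000 × 1.041 = 1.041.
Ratio = 1.499/1.041 ≈ 1.44.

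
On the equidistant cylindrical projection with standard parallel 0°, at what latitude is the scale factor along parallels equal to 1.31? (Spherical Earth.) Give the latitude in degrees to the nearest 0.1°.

Plate carrée: h = 1, k = sec φ along parallels.
sec φ = 1.31  ⇒  cos φ = 0.7634  ⇒  φ ≈ 40.2°.

40.2°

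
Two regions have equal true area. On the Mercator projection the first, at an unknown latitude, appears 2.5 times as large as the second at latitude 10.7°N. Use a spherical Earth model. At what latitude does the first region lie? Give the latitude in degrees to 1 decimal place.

On Mercator, (apparent₁)/(apparent₂) = sec²φ₁ / sec²φ₂ when true areas are equal.
cos²φ₂ / cos²φ₁ = 2.5  ⇒  cos φ₁ = cos 10.7° / √2.5 = 0.9826/1.581 = 0.6215.
φ₁ = arccos(0.6215) ≈ 51.6°.

51.6°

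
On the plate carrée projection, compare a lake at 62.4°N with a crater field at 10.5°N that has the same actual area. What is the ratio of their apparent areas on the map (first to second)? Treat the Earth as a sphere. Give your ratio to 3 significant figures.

For the equirectangular projection with φ₀ = 0 (plate carrée), h = 1 along meridians and k = sec φ along parallels.
Areal scale at 62.4°: h·k = 1.000 × 2.158 = 2.158.
Areal scale at 10.5°: h·k = 1.000 × 1.017 = 1.017.
Ratio = 2.158/1.017 ≈ 2.12.

2.12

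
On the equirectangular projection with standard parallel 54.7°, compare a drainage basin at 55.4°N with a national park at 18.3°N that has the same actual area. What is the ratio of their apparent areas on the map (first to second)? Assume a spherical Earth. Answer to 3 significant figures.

1.67

The equidistant cylindrical projection with φ₀ = 54.7° has h = 1 (meridians true) and k = cos φ₀ / cos φ along parallels.
Areal scale at 55.4°: h·k = 1.000 × 1.018 = 1.018.
Areal scale at 18.3°: h·k = 1.000 × 0.6086 = 0.6086.
Ratio = 1.018/0.6086 ≈ 1.67.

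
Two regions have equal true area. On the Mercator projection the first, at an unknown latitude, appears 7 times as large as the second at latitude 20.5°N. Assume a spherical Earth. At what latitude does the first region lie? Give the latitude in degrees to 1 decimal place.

69.3°

Mercator areal scale is sec²φ, so apparent-area ratio = sec²φ₁ / sec²φ₂ = cos²φ₂ / cos²φ₁.
cos²φ₂ / cos²φ₁ = 7  ⇒  cos φ₁ = cos 20.5° / √7 = 0.9367/2.646 = 0.3540.
φ₁ = arccos(0.3540) ≈ 69.3°.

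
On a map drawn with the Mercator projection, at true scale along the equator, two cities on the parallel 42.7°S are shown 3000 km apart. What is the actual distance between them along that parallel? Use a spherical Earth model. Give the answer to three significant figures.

2200 km

The Mercator projection is conformal; its linear scale factor is the same in every direction and equals sec φ = 1/cos φ.
Along the parallel at 42.7°, map distances are exaggerated by k = sec 42.7° = 1.361.
True distance = 3000 / 1.361 = 3000 × cos 42.7° ≈ 2200 km.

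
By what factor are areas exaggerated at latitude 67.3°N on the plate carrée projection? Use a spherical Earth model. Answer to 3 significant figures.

2.59

In the plate carrée (x = Rλ, y = Rφ), meridians are true-scale (h = 1) and parallels are stretched by k = sec φ.
Areal scale = h·k = 1 × sec φ; at 67.3°, h = 1.000, k = 2.591, so h·k = 2.591.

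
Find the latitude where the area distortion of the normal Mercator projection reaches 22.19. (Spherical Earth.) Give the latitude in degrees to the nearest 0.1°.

77.7°

Mercator areal scale is sec²φ.
sec²φ = 22.19  ⇒  cos²φ = 0.04507  ⇒  cos φ = 0.2123.
φ = arccos(0.2123) ≈ 77.7°.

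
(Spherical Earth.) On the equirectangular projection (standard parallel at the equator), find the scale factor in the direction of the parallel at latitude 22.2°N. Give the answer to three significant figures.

1.08

Plate carrée maps x = Rλ, y = Rφ. The meridian scale is h = 1 and the parallel scale is k = 1/cos φ = sec φ.
k = 1/cos 22.2° = 1/0.9259 = 1.080.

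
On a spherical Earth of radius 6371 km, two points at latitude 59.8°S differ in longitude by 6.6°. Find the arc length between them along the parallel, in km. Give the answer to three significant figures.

Arc length along a parallel = R cos φ · Δλ (with Δλ in radians).
= 6371 × cos 59.8° × (6.6° × π/180) = 6371 × 0.5030 × 0.1152 ≈ 369 km.

369 km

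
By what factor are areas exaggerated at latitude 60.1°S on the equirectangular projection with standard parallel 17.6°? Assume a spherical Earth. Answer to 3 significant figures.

1.91

In the equirectangular projection with standard parallel φ₀ = 17.6° (x = Rλ cos φ₀, y = Rφ), meridians are true-scale (h = 1) and the parallel scale is k = cos φ₀ / cos φ.
Areal scale = h·k = 1 × cos φ₀ / cos φ; at 60.1°, h = 1.000, k = 1.912, so h·k = 1.912.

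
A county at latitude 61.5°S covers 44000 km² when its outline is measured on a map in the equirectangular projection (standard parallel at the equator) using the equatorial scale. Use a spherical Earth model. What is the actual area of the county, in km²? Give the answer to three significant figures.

In the plate carrée (x = Rλ, y = Rφ), meridians are true-scale (h = 1) and parallels are stretched by k = sec φ.
Areal scale = h·k = 1 × sec φ; at 61.5°, h = 1.000, k = 2.096, so h·k = 2.096.
True area = apparent / (areal scale) = 44000 / 2.096 ≈ 21000 km².

21000 km²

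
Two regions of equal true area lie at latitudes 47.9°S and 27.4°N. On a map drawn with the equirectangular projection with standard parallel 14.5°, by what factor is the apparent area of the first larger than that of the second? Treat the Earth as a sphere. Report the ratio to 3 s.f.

1.32

With standard parallel φ₀ = 14.5°, the equirectangular projection gives x = Rλ cos φ₀, y = Rφ, so h = 1 and k = cos 14.5° / cos φ.
Areal scale at 47.9°: h·k = 1.000 × 1.444 = 1.444.
Areal scale at 27.4°: h·k = 1.000 × 1.090 = 1.090.
Ratio = 1.444/1.090 ≈ 1.32.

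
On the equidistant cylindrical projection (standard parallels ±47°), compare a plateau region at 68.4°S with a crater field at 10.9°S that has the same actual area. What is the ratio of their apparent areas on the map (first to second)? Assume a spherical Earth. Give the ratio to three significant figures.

The equidistant cylindrical projection with φ₀ = 47° has h = 1 (meridians true) and k = cos φ₀ / cos φ along parallels.
Areal scale at 68.4°: h·k = 1.000 × 1.853 = 1.853.
Areal scale at 10.9°: h·k = 1.000 × 0.6945 = 0.6945.
Ratio = 1.853/0.6945 ≈ 2.67.

2.67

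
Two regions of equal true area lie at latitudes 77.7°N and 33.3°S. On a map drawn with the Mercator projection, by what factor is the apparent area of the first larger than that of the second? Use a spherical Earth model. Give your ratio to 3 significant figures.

15.4

Mercator areal scale is sec²φ.
At 77.7°: sec²(77.7°) = 1/0.2130² = 22.04.
At 33.3°: sec²(33.3°) = 1/0.8358² = 1.431.
Ratio = 22.04/1.431 = cos²(33.3°)/cos²(77.7°) ≈ 15.4.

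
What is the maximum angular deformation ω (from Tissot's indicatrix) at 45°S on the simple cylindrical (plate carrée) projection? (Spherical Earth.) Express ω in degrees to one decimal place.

For the equirectangular projection with φ₀ = 0 (plate carrée), h = 1 along meridians and k = sec φ along parallels.
At 45°: h = 1.000, k = 1.414; principal scales a = 1.414, b = 1.000.
sin(ω/2) = (a − b)/(a + b) = 0.4142/2.414 = 0.1716, so ω = 2 arcsin(0.1716) ≈ 19.8°.

19.8°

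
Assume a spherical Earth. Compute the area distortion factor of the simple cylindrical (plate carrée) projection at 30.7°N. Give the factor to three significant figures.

1.16

Plate carrée maps x = Rλ, y = Rφ. The meridian scale is h = 1 and the parallel scale is k = 1/cos φ = sec φ.
Areal scale = h·k = 1 × sec φ; at 30.7°, h = 1.000, k = 1.163, so h·k = 1.163.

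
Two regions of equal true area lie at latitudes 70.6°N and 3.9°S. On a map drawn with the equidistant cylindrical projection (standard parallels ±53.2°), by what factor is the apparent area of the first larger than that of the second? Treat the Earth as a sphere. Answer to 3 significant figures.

With standard parallel φ₀ = 53.2°, the equirectangular projection gives x = Rλ cos φ₀, y = Rφ, so h = 1 and k = cos 53.2° / cos φ.
Areal scale at 70.6°: h·k = 1.000 × 1.803 = 1.803.
Areal scale at 3.9°: h·k = 1.000 × 0.6004 = 0.6004.
Ratio = 1.803/0.6004 ≈ 3.00.

3.00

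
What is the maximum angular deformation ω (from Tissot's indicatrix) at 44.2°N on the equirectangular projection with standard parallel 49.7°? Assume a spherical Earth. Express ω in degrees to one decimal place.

The equidistant cylindrical projection with φ₀ = 49.7° has h = 1 (meridians true) and k = cos φ₀ / cos φ along parallels.
At 44.2°: h = 1.000, k = 0.9022; principal scales a = 1.000, b = 0.9022.
sin(ω/2) = (a − b)/(a + b) = 0.09781/1.902 = 0.05142, so ω = 2 arcsin(0.05142) ≈ 5.9°.

5.9°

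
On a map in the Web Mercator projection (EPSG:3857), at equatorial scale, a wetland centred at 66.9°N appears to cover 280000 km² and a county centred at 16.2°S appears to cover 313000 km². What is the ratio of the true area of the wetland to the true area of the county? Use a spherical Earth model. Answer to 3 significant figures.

0.149

Mercator's areal exaggeration is sec²φ; hence true area = (apparent area) · cos²φ.
True area of wetland: 280000 × cos²(66.9°) = 280000 × 0.1539 = 43100 km².
True area of county: 313000 × cos²(16.2°) = 313000 × 0.9222 = 288600 km².
Ratio = 43100 / 288600 ≈ 0.149.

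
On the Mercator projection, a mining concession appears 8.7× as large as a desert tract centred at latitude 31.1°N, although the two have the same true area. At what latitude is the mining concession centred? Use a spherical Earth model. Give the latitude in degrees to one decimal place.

On Mercator, (apparent₁)/(apparent₂) = sec²φ₁ / sec²φ₂ when true areas are equal.
cos²φ₂ / cos²φ₁ = 8.7  ⇒  cos φ₁ = cos 31.1° / √8.7 = 0.8563/2.950 = 0.2903.
φ₁ = arccos(0.2903) ≈ 73.1°.

73.1°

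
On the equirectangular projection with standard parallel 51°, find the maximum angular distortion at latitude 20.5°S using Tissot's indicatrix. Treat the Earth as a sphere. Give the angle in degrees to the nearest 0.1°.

With standard parallel φ₀ = 51°, the equirectangular projection gives x = Rλ cos φ₀, y = Rφ, so h = 1 and k = cos 51° / cos φ.
At 20.5°: h = 1.000, k = 0.6719; principal scales a = 1.000, b = 0.6719.
sin(ω/2) = (a − b)/(a + b) = 0.3281/1.672 = 0.1963, so ω = 2 arcsin(0.1963) ≈ 22.6°.

22.6°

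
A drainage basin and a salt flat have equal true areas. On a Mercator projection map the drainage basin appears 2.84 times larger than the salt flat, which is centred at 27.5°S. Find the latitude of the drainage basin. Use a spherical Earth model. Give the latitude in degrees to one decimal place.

58.2°

Mercator areal scale is sec²φ, so apparent-area ratio = sec²φ₁ / sec²φ₂ = cos²φ₂ / cos²φ₁.
cos²φ₂ / cos²φ₁ = 2.84  ⇒  cos φ₁ = cos 27.5° / √2.84 = 0.8870/1.685 = 0.5263.
φ₁ = arccos(0.5263) ≈ 58.2°.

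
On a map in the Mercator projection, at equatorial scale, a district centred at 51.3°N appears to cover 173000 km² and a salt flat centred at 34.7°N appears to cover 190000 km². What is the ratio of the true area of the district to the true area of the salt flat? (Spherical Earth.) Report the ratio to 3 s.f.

0.527

Since Mercator area scale is 1/cos²φ, the true area equals the apparent area multiplied by cos²φ.
True area of district: 173000 × cos²(51.3°) = 173000 × 0.3909 = 67630 km².
True area of salt flat: 190000 × cos²(34.7°) = 190000 × 0.6759 = 128400 km².
Ratio = 67630 / 128400 ≈ 0.527.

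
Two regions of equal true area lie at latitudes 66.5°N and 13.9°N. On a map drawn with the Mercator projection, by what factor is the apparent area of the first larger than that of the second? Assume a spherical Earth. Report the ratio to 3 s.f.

Mercator is conformal with k = sec φ, so areal scale = k² = sec²φ.
At 66.5°: sec²(66.5°) = 1/0.3987² = 6.289.
At 13.9°: sec²(13.9°) = 1/0.9707² = 1.061.
Ratio = 6.289/1.061 = cos²(13.9°)/cos²(66.5°) ≈ 5.93.

5.93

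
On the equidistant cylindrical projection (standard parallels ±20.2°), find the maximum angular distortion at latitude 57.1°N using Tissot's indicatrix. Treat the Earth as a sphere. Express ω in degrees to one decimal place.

With standard parallel φ₀ = 20.2°, the equirectangular projection gives x = Rλ cos φ₀, y = Rφ, so h = 1 and k = cos 20.2° / cos φ.
At 57.1°: h = 1.000, k = 1.728; principal scales a = 1.728, b = 1.000.
sin(ω/2) = (a − b)/(a + b) = 0.7278/2.728 = 0.2668, so ω = 2 arcsin(0.2668) ≈ 30.9°.

30.9°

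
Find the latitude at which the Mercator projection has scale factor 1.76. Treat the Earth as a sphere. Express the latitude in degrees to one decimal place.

55.4°

Mercator scale is k = sec φ = 1/cos φ.
1/cos φ = 1.76  ⇒  cos φ = 0.5682  ⇒  φ = arccos(0.5682) ≈ 55.4°.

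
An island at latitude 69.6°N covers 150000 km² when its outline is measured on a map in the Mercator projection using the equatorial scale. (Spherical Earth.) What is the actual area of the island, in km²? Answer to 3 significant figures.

For Mercator, h = k = sec φ (a conformal cylindrical projection has a single point scale, 1/cos φ).
Areal scale = k² = sec²φ = 1/cos²(69.6°) = 1/0.3486² = 8.230.
True area = apparent / (areal scale) = 150000 / 8.230 ≈ 18200 km².

18200 km²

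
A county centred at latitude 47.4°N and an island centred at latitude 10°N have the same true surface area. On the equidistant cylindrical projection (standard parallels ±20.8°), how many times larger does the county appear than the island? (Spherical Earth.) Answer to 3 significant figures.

1.45

In the equirectangular projection with standard parallel φ₀ = 20.8° (x = Rλ cos φ₀, y = Rφ), meridians are true-scale (h = 1) and the parallel scale is k = cos φ₀ / cos φ.
Areal scale at 47.4°: h·k = 1.000 × 1.381 = 1.381.
Areal scale at 10°: h·k = 1.000 × 0.9492 = 0.9492.
Ratio = 1.381/0.9492 ≈ 1.45.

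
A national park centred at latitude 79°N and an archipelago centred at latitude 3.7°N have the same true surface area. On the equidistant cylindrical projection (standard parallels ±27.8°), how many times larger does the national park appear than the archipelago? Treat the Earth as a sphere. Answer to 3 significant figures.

With standard parallel φ₀ = 27.8°, the equirectangular projection gives x = Rλ cos φ₀, y = Rφ, so h = 1 and k = cos 27.8° / cos φ.
Areal scale at 79°: h·k = 1.000 × 4.636 = 4.636.
Areal scale at 3.7°: h·k = 1.000 × 0.8864 = 0.8864.
Ratio = 4.636/0.8864 ≈ 5.23.

5.23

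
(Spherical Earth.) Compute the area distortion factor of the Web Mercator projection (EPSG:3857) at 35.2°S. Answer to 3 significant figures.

1.50

The Mercator projection is conformal; its linear scale factor is the same in every direction and equals sec φ = 1/cos φ.
Areal scale = k² = sec²φ = 1/cos²(35.2°) = 1/0.8171² = 1.498.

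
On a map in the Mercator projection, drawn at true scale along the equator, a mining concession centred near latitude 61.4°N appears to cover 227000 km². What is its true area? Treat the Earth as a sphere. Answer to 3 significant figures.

The Mercator projection is conformal; its linear scale factor is the same in every direction and equals sec φ = 1/cos φ.
Areal scale = k² = sec²φ = 1/cos²(61.4°) = 1/0.4787² = 4.364.
True area = apparent / (areal scale) = 227000 / 4.364 ≈ 52000 km².

52000 km²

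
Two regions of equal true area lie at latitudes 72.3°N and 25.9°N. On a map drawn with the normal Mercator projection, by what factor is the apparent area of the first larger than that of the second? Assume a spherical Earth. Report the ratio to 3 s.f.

8.75

Mercator areal scale is sec²φ.
At 72.3°: sec²(72.3°) = 1/0.3040² = 10.82.
At 25.9°: sec²(25.9°) = 1/0.8996² = 1.236.
Ratio = 10.82/1.236 = cos²(25.9°)/cos²(72.3°) ≈ 8.75.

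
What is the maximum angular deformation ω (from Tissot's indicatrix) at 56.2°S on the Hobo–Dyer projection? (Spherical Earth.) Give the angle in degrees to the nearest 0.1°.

Hobo–Dyer is a cylindrical equal-area projection with standard parallels at ±37.5°. Cylindrical equal-area (φ₀ = 37.5°): h = cos φ / cos 37.5° along meridians, k = cos 37.5° / cos φ along parallels; h·k = 1.
At 56.2°: h = 0.7012, k = 1.426; principal scales a = 1.426, b = 0.7012.
sin(ω/2) = (a − b)/(a + b) = 0.7249/2.127 = 0.3408, so ω = 2 arcsin(0.3408) ≈ 39.8°.

39.8°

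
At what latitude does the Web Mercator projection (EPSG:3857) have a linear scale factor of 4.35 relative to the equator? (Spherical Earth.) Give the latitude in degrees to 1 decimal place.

Mercator scale is k = sec φ = 1/cos φ.
1/cos φ = 4.35  ⇒  cos φ = 0.2299  ⇒  φ = arccos(0.2299) ≈ 76.7°.

76.7°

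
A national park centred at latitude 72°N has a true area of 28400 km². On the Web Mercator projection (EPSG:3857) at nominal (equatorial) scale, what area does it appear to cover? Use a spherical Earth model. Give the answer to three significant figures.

For Mercator, h = k = sec φ (a conformal cylindrical projection has a single point scale, 1/cos φ).
Areal scale = k² = sec²φ = 1/cos²(72°) = 1/0.3090² = 10.47.
Apparent area = 28400 × 10.47 ≈ 297000 km².

297000 km²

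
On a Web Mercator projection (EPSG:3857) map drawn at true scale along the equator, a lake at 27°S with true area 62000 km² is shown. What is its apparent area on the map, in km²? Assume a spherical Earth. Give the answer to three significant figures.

78100 km²

Mercator is conformal, so the point scale is isotropic: h = k = sec φ = 1/cos φ.
Areal scale = k² = sec²φ = 1/cos²(27°) = 1/0.8910² = 1.260.
Apparent area = 62000 × 1.260 ≈ 78100 km².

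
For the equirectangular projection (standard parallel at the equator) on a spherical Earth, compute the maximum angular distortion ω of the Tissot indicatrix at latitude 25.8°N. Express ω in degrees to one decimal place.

In the plate carrée (x = Rλ, y = Rφ), meridians are true-scale (h = 1) and parallels are stretched by k = sec φ.
At 25.8°: h = 1.000, k = 1.111; principal scales a = 1.111, b = 1.000.
sin(ω/2) = (a − b)/(a + b) = 0.1107/2.111 = 0.05246, so ω = 2 arcsin(0.05246) ≈ 6.0°.

6.0°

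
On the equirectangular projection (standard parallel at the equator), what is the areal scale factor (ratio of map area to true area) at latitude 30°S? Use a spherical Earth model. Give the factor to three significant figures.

1.15

In the plate carrée (x = Rλ, y = Rφ), meridians are true-scale (h = 1) and parallels are stretched by k = sec φ.
Areal scale = h·k = 1 × sec φ; at 30°, h = 1.000, k = 1.155, so h·k = 1.155.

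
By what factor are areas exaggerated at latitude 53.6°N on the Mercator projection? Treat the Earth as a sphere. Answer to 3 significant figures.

The Mercator projection is conformal; its linear scale factor is the same in every direction and equals sec φ = 1/cos φ.
Areal scale = k² = sec²φ = 1/cos²(53.6°) = 1/0.5934² = 2.840.

2.84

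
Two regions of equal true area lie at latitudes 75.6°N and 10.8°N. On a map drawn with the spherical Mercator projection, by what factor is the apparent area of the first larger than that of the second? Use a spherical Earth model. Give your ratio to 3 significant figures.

15.6

Mercator is conformal with k = sec φ, so areal scale = k² = sec²φ.
At 75.6°: sec²(75.6°) = 1/0.2487² = 16.17.
At 10.8°: sec²(10.8°) = 1/0.9823² = 1.036.
Ratio = 16.17/1.036 = cos²(10.8°)/cos²(75.6°) ≈ 15.6.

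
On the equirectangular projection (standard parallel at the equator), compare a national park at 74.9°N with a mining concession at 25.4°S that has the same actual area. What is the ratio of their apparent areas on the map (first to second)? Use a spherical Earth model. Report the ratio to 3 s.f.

3.47

Plate carrée maps x = Rλ, y = Rφ. The meridian scale is h = 1 and the parallel scale is k = 1/cos φ = sec φ.
Areal scale at 74.9°: h·k = 1.000 × 3.839 = 3.839.
Areal scale at 25.4°: h·k = 1.000 × 1.107 = 1.107.
Ratio = 3.839/1.107 ≈ 3.47.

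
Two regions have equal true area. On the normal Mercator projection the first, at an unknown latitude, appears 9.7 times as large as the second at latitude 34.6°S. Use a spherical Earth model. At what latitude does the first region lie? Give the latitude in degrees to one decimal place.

74.7°

For equal true areas on Mercator, apparent areas scale as sec²φ, so the ratio is cos²φ₂ / cos²φ₁.
cos²φ₂ / cos²φ₁ = 9.7  ⇒  cos φ₁ = cos 34.6° / √9.7 = 0.8231/3.114 = 0.2643.
φ₁ = arccos(0.2643) ≈ 74.7°.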